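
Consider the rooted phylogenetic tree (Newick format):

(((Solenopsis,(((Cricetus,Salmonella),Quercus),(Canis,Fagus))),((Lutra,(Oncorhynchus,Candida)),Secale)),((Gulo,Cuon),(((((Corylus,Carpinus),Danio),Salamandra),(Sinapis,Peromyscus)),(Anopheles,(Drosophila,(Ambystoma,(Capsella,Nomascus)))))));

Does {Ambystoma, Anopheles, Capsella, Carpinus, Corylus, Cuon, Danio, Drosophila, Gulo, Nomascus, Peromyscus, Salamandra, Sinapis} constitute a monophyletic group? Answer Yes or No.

The most recent common ancestor of these taxa subtends ((Gulo,Cuon),(((((Corylus,Carpinus),Danio),Salamandra),(Sinapis,Peromyscus)),(Anopheles,(Drosophila,(Ambystoma,(Capsella,Nomascus)))))).
That clade has exactly 13 tips — every listed taxon and nothing else — so the group is monophyletic.

Yes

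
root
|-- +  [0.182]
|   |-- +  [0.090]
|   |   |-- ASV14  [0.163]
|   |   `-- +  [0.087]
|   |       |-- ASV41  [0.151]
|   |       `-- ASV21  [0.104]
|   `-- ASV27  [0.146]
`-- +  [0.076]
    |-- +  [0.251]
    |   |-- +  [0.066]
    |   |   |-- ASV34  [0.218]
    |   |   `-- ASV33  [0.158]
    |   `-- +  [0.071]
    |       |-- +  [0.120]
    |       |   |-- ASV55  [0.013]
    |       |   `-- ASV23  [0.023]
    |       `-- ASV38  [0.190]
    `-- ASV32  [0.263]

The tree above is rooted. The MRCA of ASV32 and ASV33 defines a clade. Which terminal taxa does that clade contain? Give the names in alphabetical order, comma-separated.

Tracing ASV32: it sits inside (((ASV34,ASV33),((ASV55,ASV23),ASV38)),ASV32).
Tracing ASV33: it sits inside (ASV34,ASV33).
The smallest clade enclosing both is (((ASV34,ASV33),((ASV55,ASV23),ASV38)),ASV32); the answer is its 6 terminal taxa in alphabetical order.

ASV23, ASV32, ASV33, ASV34, ASV38, ASV55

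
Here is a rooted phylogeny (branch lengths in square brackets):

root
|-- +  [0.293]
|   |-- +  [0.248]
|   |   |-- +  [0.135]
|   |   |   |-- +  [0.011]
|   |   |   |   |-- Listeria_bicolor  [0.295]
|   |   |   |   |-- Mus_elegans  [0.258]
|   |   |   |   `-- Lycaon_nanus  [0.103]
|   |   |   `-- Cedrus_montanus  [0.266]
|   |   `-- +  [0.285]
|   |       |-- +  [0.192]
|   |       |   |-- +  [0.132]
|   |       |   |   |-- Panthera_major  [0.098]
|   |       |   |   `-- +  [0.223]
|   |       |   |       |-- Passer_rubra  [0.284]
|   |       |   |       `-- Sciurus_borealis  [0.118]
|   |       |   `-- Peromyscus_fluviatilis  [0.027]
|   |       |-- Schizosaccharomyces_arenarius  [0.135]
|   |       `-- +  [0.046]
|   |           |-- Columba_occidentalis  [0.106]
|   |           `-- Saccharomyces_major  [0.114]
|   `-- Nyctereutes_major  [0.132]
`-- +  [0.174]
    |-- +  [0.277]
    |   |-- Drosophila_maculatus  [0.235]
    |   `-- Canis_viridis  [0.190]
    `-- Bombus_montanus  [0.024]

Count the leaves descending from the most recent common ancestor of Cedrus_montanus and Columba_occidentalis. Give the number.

The MRCA of Cedrus_montanus and Columba_occidentalis is the node subtending (((Listeria_bicolor,Mus_elegans,Lycaon_nanus),Cedrus_montanus),(((Panthera_major,(Passer_rubra,Sciurus_borealis)),Peromyscus_fluviatilis),Schizosaccharomyces_arenarius,(Columba_occidentalis,Saccharomyces_major))).
That clade contains 11 terminal taxa: Cedrus_montanus, Columba_occidentalis, Listeria_bicolor, Lycaon_nanus, Mus_elegans, Panthera_major, Passer_rubra, Peromyscus_fluviatilis, Saccharomyces_major, Schizosaccharomyces_arenarius, Sciurus_borealis.

11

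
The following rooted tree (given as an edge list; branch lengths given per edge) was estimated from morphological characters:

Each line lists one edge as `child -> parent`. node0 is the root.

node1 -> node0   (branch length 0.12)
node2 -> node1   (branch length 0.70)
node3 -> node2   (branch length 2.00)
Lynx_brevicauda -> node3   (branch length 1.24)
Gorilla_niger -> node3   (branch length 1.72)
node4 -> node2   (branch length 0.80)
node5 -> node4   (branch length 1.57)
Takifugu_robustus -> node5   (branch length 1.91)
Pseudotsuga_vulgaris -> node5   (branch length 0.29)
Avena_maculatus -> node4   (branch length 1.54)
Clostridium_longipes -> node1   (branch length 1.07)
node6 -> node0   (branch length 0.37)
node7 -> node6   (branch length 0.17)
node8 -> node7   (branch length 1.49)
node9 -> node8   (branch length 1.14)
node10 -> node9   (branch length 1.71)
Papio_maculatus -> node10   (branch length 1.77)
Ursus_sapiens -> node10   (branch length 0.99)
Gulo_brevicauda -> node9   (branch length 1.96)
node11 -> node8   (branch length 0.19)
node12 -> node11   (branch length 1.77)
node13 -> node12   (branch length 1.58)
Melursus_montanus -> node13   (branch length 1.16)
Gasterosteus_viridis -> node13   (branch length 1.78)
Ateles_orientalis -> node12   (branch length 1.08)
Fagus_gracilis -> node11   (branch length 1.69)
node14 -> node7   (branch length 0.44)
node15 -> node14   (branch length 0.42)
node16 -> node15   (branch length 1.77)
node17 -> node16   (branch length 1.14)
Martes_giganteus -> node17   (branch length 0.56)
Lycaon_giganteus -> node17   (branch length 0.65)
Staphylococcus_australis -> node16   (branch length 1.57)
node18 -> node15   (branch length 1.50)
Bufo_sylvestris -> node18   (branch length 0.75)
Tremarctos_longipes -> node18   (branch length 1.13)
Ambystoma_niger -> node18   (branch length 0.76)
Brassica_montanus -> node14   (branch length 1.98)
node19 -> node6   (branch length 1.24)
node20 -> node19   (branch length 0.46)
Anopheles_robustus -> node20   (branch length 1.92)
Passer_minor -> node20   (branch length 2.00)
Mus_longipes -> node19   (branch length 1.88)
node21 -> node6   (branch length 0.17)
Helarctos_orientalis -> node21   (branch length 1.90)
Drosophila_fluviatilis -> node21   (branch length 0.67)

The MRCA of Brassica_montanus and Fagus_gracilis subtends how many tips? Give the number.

The MRCA of Brassica_montanus and Fagus_gracilis is the node subtending ((((Papio_maculatus,Ursus_sapiens),Gulo_brevicauda),(((Melursus_montanus,Gasterosteus_viridis),Ateles_orientalis),Fagus_gracilis)),((((Martes_giganteus,Lycaon_giganteus),Staphylococcus_australis),(Bufo_sylvestris,Tremarctos_longipes,Ambystoma_niger)),Brassica_montanus)).
That clade contains 14 terminal taxa: Ambystoma_niger, Ateles_orientalis, Brassica_montanus, Bufo_sylvestris, Fagus_gracilis, Gasterosteus_viridis, Gulo_brevicauda, Lycaon_giganteus, Martes_giganteus, Melursus_montanus, Papio_maculatus, Staphylococcus_australis, Tremarctos_longipes, Ursus_sapiens.

14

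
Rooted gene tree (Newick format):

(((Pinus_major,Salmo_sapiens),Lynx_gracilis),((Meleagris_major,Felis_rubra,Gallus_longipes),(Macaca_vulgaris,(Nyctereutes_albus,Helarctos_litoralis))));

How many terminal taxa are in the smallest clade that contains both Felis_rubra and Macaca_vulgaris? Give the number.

6

The MRCA of Felis_rubra and Macaca_vulgaris is the node subtending ((Meleagris_major,Felis_rubra,Gallus_longipes),(Macaca_vulgaris,(Nyctereutes_albus,Helarctos_litoralis))).
That clade contains 6 terminal taxa: Felis_rubra, Gallus_longipes, Helarctos_litoralis, Macaca_vulgaris, Meleagris_major, Nyctereutes_albus.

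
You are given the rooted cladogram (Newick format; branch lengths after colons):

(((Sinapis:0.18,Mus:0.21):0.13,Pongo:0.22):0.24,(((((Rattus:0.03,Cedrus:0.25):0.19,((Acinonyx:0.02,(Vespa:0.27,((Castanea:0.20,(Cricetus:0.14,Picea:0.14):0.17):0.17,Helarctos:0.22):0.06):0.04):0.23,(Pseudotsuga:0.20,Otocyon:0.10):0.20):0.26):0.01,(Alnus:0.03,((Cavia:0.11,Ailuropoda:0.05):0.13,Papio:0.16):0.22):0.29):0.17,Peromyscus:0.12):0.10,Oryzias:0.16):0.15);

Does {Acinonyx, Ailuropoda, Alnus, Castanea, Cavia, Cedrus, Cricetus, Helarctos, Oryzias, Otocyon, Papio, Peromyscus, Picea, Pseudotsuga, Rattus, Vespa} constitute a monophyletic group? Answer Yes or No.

The most recent common ancestor of these taxa subtends (((((Rattus,Cedrus),((Acinonyx,(Vespa,((Castanea,(Cricetus,Picea)),Helarctos))),(Pseudotsuga,Otocyon))),(Alnus,((Cavia,Ailuropoda),Papio))),Peromyscus),Oryzias).
That clade has exactly 16 tips — every listed taxon and nothing else — so the group is monophyletic.

Yes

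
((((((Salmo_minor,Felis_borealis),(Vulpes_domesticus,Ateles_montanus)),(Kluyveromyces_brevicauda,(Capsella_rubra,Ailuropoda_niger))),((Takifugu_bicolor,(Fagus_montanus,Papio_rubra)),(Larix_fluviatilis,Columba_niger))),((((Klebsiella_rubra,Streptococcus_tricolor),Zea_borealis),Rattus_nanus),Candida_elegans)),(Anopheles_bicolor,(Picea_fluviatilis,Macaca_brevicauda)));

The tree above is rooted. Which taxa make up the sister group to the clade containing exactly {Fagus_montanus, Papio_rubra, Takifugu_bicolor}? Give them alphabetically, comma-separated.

Columba_niger, Larix_fluviatilis

The clade containing exactly {Fagus_montanus, Papio_rubra, Takifugu_bicolor} attaches to the tree at the node subtending ((Takifugu_bicolor,(Fagus_montanus,Papio_rubra)),(Larix_fluviatilis,Columba_niger)).
The other lineage descending from that same node — the sister group — is (Larix_fluviatilis,Columba_niger); its 2 tips in alphabetical order are the answer.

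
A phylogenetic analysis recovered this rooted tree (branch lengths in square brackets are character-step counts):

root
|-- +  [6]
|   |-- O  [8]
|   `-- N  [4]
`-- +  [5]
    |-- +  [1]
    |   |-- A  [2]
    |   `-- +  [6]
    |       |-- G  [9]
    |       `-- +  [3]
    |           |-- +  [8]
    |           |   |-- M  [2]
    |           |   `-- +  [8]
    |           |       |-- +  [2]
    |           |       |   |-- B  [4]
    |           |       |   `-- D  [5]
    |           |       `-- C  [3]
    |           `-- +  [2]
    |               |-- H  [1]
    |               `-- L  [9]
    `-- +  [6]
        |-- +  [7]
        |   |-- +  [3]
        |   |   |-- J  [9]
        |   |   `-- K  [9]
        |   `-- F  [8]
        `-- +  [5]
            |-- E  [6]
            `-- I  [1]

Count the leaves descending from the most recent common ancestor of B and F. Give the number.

The MRCA of B and F is the node subtending ((A,(G,((M,((B,D),C)),(H,L)))),(((J,K),F),(E,I))).
That clade contains 13 terminal taxa: A, B, C, D, E, F, G, H, I, J, K, L, M.

13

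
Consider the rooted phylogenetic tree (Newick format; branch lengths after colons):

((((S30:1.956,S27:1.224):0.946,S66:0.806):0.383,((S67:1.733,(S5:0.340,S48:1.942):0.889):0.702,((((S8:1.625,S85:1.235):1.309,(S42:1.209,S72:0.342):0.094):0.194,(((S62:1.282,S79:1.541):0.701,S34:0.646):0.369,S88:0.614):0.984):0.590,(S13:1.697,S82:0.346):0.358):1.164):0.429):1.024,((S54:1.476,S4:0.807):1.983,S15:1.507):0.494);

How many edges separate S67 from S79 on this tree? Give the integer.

The MRCA of S67 and S79 is the node subtending ((S67,(S5,S48)),((((S8,S85),(S42,S72)),(((S62,S79),S34),S88)),(S13,S82))).
From S67 up to that node: 2 branches. From S79 up to the same node: 6 branches. Total: 2 + 6 = 8.

8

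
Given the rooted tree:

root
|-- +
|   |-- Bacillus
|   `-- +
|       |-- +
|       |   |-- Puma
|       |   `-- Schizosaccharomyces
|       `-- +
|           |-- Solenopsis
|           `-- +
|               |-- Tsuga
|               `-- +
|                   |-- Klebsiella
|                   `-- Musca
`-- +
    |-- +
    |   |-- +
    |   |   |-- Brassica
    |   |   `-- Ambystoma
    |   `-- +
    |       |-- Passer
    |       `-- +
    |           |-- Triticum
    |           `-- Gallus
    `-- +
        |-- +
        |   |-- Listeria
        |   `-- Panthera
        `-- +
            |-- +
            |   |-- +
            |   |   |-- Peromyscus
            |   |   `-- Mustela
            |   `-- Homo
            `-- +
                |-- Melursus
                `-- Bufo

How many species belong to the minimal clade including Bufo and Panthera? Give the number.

The MRCA of Bufo and Panthera is the node subtending ((Listeria,Panthera),(((Peromyscus,Mustela),Homo),(Melursus,Bufo))).
That clade contains 7 terminal taxa: Bufo, Homo, Listeria, Melursus, Mustela, Panthera, Peromyscus.

7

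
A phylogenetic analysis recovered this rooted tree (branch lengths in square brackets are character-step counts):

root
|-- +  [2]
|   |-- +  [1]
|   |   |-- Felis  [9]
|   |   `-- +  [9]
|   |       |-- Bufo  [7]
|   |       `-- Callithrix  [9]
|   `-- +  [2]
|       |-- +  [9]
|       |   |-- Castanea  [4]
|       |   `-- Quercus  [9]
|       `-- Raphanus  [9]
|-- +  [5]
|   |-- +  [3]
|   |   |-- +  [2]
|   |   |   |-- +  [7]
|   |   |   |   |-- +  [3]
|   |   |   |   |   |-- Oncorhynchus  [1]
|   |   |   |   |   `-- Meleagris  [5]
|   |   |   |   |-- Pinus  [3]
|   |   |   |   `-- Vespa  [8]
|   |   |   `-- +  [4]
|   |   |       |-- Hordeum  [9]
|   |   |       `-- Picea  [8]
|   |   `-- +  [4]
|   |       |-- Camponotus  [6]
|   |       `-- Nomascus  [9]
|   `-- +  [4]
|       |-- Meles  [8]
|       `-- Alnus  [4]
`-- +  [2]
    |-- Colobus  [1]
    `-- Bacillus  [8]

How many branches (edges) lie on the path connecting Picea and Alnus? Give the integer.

The MRCA of Picea and Alnus is the node subtending (((((Oncorhynchus,Meleagris),Pinus,Vespa),(Hordeum,Picea)),(Camponotus,Nomascus)),(Meles,Alnus)).
From Picea up to that node: 4 branches. From Alnus up to the same node: 2 branches. Total: 4 + 2 = 6.

6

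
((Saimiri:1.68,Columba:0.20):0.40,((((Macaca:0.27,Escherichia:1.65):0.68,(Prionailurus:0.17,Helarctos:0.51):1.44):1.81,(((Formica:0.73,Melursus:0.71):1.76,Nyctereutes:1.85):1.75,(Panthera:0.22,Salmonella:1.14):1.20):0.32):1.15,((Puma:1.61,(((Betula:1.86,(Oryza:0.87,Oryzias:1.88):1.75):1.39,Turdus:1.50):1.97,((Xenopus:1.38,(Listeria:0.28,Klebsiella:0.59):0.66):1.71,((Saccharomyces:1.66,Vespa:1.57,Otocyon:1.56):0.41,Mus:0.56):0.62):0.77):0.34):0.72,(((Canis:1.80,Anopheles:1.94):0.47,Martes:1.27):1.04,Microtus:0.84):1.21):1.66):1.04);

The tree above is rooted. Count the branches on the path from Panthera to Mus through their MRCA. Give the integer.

10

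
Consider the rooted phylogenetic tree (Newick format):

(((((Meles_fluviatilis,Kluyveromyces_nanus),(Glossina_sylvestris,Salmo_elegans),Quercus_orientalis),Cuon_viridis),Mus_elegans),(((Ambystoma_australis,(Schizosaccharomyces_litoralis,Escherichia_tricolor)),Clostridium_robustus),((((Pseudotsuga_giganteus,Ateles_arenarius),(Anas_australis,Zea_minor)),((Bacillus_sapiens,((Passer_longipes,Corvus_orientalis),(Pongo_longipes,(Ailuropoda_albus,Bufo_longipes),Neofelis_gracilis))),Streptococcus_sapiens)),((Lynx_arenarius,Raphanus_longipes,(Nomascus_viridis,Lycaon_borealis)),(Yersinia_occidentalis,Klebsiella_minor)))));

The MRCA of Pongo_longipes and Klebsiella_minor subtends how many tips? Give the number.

The MRCA of Pongo_longipes and Klebsiella_minor is the node subtending ((((Pseudotsuga_giganteus,Ateles_arenarius),(Anas_australis,Zea_minor)),((Bacillus_sapiens,((Passer_longipes,Corvus_orientalis),(Pongo_longipes,(Ailuropoda_albus,Bufo_longipes),Neofelis_gracilis))),Streptococcus_sapiens)),((Lynx_arenarius,Raphanus_longipes,(Nomascus_viridis,Lycaon_borealis)),(Yersinia_occidentalis,Klebsiella_minor))).
That clade contains 18 terminal taxa: Ailuropoda_albus, Anas_australis, Ateles_arenarius, Bacillus_sapiens, Bufo_longipes, Corvus_orientalis, Klebsiella_minor, Lycaon_borealis, Lynx_arenarius, Neofelis_gracilis, Nomascus_viridis, Passer_longipes, Pongo_longipes, Pseudotsuga_giganteus, Raphanus_longipes, Streptococcus_sapiens, Yersinia_occidentalis, Zea_minor.

18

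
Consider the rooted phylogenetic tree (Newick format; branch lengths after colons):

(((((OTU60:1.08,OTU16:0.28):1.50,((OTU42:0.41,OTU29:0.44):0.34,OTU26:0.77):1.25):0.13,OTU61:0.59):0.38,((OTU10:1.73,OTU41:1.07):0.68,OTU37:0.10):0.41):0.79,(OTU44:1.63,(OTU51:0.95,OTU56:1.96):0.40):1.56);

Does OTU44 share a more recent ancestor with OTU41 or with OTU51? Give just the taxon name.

OTU51

The MRCA of OTU44 and OTU51 subtends (OTU44,(OTU51,OTU56)) (3 taxa).
The MRCA of OTU44 and OTU41 is the root, subtending the entire tree (12 taxa).
The first is nested inside the second, so OTU44 shares a more recent common ancestor with OTU51.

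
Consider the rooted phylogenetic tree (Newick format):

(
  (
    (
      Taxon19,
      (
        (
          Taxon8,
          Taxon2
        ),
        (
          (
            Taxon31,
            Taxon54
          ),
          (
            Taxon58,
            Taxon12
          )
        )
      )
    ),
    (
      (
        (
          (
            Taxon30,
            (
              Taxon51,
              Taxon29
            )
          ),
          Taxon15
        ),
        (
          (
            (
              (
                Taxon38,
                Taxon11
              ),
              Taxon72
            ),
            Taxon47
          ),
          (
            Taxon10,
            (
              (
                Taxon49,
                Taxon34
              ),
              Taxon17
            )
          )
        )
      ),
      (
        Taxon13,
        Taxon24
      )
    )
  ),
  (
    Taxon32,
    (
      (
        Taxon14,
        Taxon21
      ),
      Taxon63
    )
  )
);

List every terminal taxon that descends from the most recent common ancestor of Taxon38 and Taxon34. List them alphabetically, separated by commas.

Taxon10, Taxon11, Taxon17, Taxon34, Taxon38, Taxon47, Taxon49, Taxon72

Tracing Taxon38: it sits inside (Taxon38,Taxon11).
Tracing Taxon34: it sits inside (Taxon49,Taxon34).
The smallest clade enclosing both is ((((Taxon38,Taxon11),Taxon72),Taxon47),(Taxon10,((Taxon49,Taxon34),Taxon17))); the answer is its 8 terminal taxa in alphabetical order.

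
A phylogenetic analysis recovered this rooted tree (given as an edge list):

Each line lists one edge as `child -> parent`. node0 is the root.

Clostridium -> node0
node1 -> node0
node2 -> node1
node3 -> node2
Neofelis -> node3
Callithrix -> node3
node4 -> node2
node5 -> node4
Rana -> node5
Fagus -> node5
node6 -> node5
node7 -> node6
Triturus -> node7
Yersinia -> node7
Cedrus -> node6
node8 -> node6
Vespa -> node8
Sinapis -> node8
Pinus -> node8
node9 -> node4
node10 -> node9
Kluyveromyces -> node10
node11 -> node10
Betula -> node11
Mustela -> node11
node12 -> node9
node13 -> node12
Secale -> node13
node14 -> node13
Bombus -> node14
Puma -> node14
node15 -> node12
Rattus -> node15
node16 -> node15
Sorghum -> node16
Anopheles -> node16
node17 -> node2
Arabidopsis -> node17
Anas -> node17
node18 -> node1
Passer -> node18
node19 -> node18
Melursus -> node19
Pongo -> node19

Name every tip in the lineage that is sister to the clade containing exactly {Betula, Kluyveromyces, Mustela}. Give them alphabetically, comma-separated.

The clade containing exactly {Betula, Kluyveromyces, Mustela} attaches to the tree at the node subtending ((Kluyveromyces,(Betula,Mustela)),((Secale,(Bombus,Puma)),(Rattus,(Sorghum,Anopheles)))).
The other lineage descending from that same node — the sister group — is ((Secale,(Bombus,Puma)),(Rattus,(Sorghum,Anopheles))); its 6 tips in alphabetical order are the answer.

Anopheles, Bombus, Puma, Rattus, Secale, Sorghum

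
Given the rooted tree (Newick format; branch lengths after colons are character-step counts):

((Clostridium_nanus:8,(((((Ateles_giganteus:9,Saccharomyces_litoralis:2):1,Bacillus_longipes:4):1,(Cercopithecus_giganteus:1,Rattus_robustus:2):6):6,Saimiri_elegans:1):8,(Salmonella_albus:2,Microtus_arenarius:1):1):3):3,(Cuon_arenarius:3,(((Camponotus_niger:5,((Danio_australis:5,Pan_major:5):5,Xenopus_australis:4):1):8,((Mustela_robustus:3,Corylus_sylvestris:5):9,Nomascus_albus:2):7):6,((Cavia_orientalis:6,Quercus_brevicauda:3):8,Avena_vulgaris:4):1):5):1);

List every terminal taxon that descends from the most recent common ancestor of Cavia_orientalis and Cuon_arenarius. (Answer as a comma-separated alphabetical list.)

Tracing Cavia_orientalis: it sits inside (Cavia_orientalis,Quercus_brevicauda).
Tracing Cuon_arenarius: it sits inside (Cuon_arenarius,(((Camponotus_niger,((Danio_australis,Pan_major),Xenopus_australis)),((Mustela_robustus,Corylus_sylvestris),Nomascus_albus)),((Cavia_orientalis,Quercus_brevicauda),Avena_vulgaris))).
The smallest clade enclosing both is (Cuon_arenarius,(((Camponotus_niger,((Danio_australis,Pan_major),Xenopus_australis)),((Mustela_robustus,Corylus_sylvestris),Nomascus_albus)),((Cavia_orientalis,Quercus_brevicauda),Avena_vulgaris))); the answer is its 11 terminal taxa in alphabetical order.

Avena_vulgaris, Camponotus_niger, Cavia_orientalis, Corylus_sylvestris, Cuon_arenarius, Danio_australis, Mustela_robustus, Nomascus_albus, Pan_major, Quercus_brevicauda, Xenopus_australis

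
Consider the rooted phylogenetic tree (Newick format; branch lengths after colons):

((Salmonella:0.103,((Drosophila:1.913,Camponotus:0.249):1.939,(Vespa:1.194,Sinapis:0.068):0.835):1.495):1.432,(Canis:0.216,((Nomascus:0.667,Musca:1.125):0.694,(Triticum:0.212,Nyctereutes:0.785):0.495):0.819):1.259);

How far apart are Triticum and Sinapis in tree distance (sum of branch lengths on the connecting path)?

6.615

The path runs Triticum → … → MRCA → … → Sinapis; the MRCA is the root of the tree.
Branch lengths along that path: 0.212 + 0.495 + 0.819 + 1.259 + 1.432 + 1.495 + 0.835 + 0.068 = 6.615.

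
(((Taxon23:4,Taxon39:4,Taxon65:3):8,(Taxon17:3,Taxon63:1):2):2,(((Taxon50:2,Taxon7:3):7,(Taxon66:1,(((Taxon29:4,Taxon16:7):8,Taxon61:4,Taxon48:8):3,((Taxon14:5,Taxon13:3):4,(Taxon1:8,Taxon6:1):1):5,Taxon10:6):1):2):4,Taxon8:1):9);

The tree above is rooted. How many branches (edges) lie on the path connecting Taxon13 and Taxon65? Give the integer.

The MRCA of Taxon13 and Taxon65 is the root of the tree.
From Taxon13 up to that node: 7 branches. From Taxon65 up to the same node: 3 branches. Total: 7 + 3 = 10.

10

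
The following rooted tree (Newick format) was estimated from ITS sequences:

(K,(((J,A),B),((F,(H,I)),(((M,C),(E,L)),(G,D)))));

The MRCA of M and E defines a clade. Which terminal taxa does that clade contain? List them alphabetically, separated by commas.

Tracing M: it sits inside (M,C).
Tracing E: it sits inside (E,L).
The smallest clade enclosing both is ((M,C),(E,L)); the answer is its 4 terminal taxa in alphabetical order.

C, E, L, M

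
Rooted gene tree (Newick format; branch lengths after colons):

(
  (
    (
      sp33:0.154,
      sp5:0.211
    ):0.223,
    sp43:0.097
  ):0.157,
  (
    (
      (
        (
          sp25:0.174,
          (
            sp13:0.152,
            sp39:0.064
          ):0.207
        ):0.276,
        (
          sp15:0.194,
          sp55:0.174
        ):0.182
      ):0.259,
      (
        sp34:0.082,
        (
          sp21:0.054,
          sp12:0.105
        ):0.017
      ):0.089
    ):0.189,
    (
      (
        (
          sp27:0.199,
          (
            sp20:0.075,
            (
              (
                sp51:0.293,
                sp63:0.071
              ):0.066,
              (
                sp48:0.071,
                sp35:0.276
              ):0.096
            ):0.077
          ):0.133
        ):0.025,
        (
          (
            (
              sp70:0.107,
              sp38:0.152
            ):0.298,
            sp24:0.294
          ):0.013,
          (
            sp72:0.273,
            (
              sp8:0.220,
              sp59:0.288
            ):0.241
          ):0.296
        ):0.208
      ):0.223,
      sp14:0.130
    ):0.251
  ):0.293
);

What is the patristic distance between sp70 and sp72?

0.987

The path runs sp70 → … → MRCA → … → sp72; the MRCA is the node subtending (((sp70,sp38),sp24),(sp72,(sp8,sp59))).
Branch lengths along that path: 0.107 + 0.298 + 0.013 + 0.296 + 0.273 = 0.987.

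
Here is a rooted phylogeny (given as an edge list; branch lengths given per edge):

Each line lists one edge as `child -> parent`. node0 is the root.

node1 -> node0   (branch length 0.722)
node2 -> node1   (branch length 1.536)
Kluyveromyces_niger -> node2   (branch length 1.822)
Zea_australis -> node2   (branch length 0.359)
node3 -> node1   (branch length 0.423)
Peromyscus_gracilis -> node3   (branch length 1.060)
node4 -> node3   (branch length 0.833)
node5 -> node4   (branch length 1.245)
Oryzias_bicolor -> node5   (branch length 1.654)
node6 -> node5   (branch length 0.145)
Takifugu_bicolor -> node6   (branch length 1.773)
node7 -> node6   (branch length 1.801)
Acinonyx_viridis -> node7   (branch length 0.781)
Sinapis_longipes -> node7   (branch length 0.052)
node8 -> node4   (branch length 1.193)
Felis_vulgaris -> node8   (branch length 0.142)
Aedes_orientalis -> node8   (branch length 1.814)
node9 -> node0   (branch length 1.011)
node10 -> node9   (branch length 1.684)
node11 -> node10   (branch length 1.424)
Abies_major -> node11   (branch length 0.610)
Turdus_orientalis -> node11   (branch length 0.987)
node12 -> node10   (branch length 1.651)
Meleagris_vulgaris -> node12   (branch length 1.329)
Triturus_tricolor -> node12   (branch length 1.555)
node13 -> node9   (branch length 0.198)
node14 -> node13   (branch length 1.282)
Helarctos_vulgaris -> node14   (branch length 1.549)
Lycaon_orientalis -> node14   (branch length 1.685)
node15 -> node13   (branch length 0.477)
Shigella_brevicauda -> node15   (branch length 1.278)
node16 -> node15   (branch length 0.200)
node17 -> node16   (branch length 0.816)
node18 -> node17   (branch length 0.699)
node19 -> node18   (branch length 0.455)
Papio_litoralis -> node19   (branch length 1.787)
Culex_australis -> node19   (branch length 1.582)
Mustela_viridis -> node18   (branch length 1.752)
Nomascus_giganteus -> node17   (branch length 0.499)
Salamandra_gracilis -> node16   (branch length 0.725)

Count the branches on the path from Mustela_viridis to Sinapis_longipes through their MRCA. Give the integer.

14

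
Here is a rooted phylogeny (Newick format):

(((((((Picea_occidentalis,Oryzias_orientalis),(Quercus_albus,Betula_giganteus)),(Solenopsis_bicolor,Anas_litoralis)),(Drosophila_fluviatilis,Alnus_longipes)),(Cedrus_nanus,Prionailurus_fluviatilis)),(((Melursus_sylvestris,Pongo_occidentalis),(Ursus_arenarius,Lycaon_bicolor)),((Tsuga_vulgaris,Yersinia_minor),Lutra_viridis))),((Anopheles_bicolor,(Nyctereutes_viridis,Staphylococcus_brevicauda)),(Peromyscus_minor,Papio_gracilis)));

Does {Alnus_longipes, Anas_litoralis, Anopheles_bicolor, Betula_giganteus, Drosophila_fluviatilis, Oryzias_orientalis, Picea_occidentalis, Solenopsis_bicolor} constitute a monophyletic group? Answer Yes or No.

No

The MRCA of the listed taxa is the root, so the smallest clade containing them is the whole tree.
That clade also contains Cedrus_nanus, Lutra_viridis, Lycaon_bicolor, Melursus_sylvestris, Nyctereutes_viridis, Papio_gracilis, Peromyscus_minor, Pongo_occidentalis, Prionailurus_fluviatilis, Quercus_albus, Staphylococcus_brevicauda, Tsuga_vulgaris, Ursus_arenarius, Yersinia_minor, which are not in the proposed group, so the group is not monophyletic.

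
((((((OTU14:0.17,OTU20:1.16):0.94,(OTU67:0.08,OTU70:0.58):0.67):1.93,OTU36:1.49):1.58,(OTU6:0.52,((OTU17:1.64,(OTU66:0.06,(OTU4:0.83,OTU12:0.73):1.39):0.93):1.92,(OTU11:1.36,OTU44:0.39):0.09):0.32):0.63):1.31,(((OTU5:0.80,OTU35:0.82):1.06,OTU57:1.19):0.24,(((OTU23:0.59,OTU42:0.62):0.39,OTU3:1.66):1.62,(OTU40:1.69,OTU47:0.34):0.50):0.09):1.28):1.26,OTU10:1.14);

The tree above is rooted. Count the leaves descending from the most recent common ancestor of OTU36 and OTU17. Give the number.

12

The MRCA of OTU36 and OTU17 is the node subtending ((((OTU14,OTU20),(OTU67,OTU70)),OTU36),(OTU6,((OTU17,(OTU66,(OTU4,OTU12))),(OTU11,OTU44)))).
That clade contains 12 terminal taxa: OTU11, OTU12, OTU14, OTU17, OTU20, OTU36, OTU4, OTU44, OTU6, OTU66, OTU67, OTU70.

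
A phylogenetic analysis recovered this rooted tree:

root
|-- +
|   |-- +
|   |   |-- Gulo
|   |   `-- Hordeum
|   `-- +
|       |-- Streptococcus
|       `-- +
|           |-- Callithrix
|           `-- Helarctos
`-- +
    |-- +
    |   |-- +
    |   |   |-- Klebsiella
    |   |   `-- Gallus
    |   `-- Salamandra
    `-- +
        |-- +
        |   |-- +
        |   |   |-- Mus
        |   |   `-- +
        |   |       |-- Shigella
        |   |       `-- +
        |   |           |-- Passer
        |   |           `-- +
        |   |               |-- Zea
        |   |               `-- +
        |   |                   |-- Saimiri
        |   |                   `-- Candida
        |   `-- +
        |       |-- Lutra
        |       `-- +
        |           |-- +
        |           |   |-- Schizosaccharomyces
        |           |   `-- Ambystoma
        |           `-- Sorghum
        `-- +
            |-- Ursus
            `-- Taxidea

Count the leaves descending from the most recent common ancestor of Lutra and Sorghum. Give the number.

The MRCA of Lutra and Sorghum is the node subtending (Lutra,((Schizosaccharomyces,Ambystoma),Sorghum)).
That clade contains 4 terminal taxa: Ambystoma, Lutra, Schizosaccharomyces, Sorghum.

4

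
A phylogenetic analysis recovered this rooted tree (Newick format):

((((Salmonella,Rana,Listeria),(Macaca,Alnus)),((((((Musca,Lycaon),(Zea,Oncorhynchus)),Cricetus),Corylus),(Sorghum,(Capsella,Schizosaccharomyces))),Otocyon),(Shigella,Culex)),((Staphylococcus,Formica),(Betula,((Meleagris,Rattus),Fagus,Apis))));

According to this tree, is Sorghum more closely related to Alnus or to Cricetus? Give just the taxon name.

Cricetus

The MRCA of Sorghum and Cricetus subtends (((((Musca,Lycaon),(Zea,Oncorhynchus)),Cricetus),Corylus),(Sorghum,(Capsella,Schizosaccharomyces))) (9 taxa).
The MRCA of Sorghum and Alnus subtends (((Salmonella,Rana,Listeria),(Macaca,Alnus)),((((((Musca,Lycaon),(Zea,Oncorhynchus)),Cricetus),Corylus),(Sorghum,(Capsella,Schizosaccharomyces))),Otocyon),(Shigella,Culex)) (17 taxa).
The first is nested inside the second, so Sorghum shares a more recent common ancestor with Cricetus.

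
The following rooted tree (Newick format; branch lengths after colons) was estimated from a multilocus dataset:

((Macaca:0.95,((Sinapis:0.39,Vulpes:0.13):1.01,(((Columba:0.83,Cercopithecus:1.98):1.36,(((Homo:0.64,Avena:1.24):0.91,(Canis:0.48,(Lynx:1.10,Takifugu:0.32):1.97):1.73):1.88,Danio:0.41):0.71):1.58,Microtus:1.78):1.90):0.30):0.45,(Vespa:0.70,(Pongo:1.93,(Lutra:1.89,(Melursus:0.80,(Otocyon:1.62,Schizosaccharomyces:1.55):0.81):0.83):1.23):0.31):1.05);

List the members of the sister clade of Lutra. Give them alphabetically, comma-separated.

Lutra attaches to the tree at the node subtending (Lutra,(Melursus,(Otocyon,Schizosaccharomyces))).
The other lineage descending from that same node — the sister group — is (Melursus,(Otocyon,Schizosaccharomyces)); its 3 tips in alphabetical order are the answer.

Melursus, Otocyon, Schizosaccharomyces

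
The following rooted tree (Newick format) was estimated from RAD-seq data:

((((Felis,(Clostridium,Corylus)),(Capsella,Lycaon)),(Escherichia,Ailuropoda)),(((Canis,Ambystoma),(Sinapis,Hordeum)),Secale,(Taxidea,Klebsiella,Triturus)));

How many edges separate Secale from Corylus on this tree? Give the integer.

7

The MRCA of Secale and Corylus is the root of the tree.
From Secale up to that node: 2 branches. From Corylus up to the same node: 5 branches. Total: 2 + 5 = 7.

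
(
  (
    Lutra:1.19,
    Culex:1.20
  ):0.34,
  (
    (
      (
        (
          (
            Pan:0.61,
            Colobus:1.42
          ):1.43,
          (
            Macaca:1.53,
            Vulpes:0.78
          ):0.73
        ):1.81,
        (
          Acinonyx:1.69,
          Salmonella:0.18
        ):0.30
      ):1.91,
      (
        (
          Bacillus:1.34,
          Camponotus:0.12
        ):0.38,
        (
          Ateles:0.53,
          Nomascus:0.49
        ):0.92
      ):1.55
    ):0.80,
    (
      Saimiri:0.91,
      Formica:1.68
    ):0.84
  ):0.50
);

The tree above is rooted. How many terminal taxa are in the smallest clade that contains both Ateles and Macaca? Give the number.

10

The MRCA of Ateles and Macaca is the node subtending ((((Pan,Colobus),(Macaca,Vulpes)),(Acinonyx,Salmonella)),((Bacillus,Camponotus),(Ateles,Nomascus))).
That clade contains 10 terminal taxa: Acinonyx, Ateles, Bacillus, Camponotus, Colobus, Macaca, Nomascus, Pan, Salmonella, Vulpes.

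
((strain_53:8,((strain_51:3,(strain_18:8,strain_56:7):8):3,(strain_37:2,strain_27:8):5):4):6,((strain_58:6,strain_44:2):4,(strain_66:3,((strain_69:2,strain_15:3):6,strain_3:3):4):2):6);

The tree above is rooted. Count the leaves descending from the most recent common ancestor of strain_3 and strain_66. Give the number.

The MRCA of strain_3 and strain_66 is the node subtending (strain_66,((strain_69,strain_15),strain_3)).
That clade contains 4 terminal taxa: strain_15, strain_3, strain_66, strain_69.

4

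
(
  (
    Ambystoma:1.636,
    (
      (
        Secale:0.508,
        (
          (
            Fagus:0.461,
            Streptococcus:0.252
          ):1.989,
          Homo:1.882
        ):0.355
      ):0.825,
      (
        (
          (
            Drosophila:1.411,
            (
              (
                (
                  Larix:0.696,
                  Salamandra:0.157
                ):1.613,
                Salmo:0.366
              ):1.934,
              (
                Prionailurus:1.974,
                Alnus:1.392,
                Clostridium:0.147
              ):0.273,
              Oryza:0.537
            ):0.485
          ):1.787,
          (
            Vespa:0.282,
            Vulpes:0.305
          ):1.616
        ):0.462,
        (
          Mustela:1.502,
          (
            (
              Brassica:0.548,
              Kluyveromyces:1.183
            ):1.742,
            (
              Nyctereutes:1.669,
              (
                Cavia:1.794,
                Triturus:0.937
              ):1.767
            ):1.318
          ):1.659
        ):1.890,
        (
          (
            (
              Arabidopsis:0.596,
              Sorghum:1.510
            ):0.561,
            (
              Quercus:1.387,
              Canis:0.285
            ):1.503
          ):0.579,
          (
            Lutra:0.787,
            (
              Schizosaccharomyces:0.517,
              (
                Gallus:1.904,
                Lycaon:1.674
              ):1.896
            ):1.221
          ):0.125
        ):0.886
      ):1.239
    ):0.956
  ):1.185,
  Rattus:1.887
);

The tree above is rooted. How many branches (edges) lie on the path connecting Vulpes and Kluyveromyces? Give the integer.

The MRCA of Vulpes and Kluyveromyces is the node subtending (((Drosophila,(((Larix,Salamandra),Salmo),(Prionailurus,Alnus,Clostridium),Oryza)),(Vespa,Vulpes)),(Mustela,((Brassica,Kluyveromyces),(Nyctereutes,(Cavia,Triturus)))),(((Arabidopsis,Sorghum),(Quercus,Canis)),(Lutra,(Schizosaccharomyces,(Gallus,Lycaon))))).
From Vulpes up to that node: 3 branches. From Kluyveromyces up to the same node: 4 branches. Total: 3 + 4 = 7.

7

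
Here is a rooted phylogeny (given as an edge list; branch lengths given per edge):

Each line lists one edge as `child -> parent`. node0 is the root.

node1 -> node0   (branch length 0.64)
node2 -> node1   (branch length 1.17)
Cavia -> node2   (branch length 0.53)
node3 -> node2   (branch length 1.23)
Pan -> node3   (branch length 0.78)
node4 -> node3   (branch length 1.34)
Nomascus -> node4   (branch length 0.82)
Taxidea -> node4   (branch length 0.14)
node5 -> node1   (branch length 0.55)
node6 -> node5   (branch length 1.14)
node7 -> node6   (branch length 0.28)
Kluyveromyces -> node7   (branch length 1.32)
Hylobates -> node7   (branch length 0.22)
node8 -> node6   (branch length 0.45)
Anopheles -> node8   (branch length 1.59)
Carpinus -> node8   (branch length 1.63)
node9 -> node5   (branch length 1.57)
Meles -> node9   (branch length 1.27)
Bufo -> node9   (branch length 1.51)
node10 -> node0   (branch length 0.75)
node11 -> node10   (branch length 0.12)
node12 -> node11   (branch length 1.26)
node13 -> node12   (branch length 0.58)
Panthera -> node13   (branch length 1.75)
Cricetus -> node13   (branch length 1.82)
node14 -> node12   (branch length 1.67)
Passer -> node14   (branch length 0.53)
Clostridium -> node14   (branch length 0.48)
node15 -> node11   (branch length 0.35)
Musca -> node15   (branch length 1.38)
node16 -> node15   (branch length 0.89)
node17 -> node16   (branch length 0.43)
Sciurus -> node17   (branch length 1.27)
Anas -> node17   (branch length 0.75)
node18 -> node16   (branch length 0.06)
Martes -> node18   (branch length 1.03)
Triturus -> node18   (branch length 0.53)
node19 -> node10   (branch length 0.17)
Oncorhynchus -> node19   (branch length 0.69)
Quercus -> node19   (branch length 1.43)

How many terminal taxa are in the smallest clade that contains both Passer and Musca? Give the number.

9

The MRCA of Passer and Musca is the node subtending (((Panthera,Cricetus),(Passer,Clostridium)),(Musca,((Sciurus,Anas),(Martes,Triturus)))).
That clade contains 9 terminal taxa: Anas, Clostridium, Cricetus, Martes, Musca, Panthera, Passer, Sciurus, Triturus.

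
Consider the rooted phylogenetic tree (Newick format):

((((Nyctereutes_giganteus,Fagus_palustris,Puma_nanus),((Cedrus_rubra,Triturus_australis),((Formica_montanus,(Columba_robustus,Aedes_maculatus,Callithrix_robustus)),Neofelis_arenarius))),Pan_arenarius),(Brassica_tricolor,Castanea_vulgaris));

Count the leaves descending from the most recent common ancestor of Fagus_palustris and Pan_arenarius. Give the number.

11

The MRCA of Fagus_palustris and Pan_arenarius is the node subtending (((Nyctereutes_giganteus,Fagus_palustris,Puma_nanus),((Cedrus_rubra,Triturus_australis),((Formica_montanus,(Columba_robustus,Aedes_maculatus,Callithrix_robustus)),Neofelis_arenarius))),Pan_arenarius).
That clade contains 11 terminal taxa: Aedes_maculatus, Callithrix_robustus, Cedrus_rubra, Columba_robustus, Fagus_palustris, Formica_montanus, Neofelis_arenarius, Nyctereutes_giganteus, Pan_arenarius, Puma_nanus, Triturus_australis.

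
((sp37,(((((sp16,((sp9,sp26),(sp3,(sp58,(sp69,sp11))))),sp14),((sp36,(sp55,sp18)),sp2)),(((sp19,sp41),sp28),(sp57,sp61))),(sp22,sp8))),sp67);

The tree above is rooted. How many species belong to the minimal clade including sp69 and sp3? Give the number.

The MRCA of sp69 and sp3 is the node subtending (sp3,(sp58,(sp69,sp11))).
That clade contains 4 terminal taxa: sp11, sp3, sp58, sp69.

4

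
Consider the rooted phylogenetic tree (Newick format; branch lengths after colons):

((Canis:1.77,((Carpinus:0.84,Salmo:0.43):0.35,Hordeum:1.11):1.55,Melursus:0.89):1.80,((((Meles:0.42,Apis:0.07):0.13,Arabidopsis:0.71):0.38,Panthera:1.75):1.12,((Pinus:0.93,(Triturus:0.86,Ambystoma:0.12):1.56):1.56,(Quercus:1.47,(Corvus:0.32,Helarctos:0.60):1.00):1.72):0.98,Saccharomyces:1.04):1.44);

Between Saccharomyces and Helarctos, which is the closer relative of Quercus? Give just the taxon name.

Helarctos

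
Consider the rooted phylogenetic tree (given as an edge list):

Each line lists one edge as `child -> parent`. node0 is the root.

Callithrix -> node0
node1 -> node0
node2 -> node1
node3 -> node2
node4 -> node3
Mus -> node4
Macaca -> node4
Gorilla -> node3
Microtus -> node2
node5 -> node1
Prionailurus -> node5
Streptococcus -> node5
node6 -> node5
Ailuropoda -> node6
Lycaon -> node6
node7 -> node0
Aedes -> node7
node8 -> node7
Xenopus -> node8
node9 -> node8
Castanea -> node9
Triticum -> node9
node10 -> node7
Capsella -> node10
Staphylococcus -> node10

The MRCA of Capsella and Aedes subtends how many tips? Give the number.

6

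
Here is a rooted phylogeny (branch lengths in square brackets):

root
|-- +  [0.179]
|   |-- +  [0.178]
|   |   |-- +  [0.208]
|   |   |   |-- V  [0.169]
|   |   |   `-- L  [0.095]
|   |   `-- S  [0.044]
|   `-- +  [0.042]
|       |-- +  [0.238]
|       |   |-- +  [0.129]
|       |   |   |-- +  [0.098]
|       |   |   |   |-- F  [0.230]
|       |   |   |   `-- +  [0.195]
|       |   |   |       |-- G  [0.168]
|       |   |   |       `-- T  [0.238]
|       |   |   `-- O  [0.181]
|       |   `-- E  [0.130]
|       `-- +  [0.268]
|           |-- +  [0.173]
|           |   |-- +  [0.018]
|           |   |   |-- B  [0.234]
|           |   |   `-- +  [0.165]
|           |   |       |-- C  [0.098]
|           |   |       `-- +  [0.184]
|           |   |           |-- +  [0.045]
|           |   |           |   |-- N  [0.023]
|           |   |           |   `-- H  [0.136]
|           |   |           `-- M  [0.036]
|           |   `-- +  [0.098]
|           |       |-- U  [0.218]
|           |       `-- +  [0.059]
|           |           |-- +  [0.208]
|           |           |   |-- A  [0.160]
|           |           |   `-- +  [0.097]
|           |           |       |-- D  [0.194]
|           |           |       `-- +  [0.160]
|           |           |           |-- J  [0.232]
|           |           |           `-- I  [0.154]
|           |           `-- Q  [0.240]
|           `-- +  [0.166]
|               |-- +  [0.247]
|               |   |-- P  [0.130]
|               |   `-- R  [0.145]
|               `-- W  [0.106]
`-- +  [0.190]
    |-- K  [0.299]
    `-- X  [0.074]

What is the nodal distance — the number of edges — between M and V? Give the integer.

The MRCA of M and V is the node subtending (((V,L),S),((((F,(G,T)),O),E),(((B,(C,((N,H),M))),(U,((A,(D,(J,I))),Q))),((P,R),W)))).
From M up to that node: 7 branches. From V up to the same node: 3 branches. Total: 7 + 3 = 10.

10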